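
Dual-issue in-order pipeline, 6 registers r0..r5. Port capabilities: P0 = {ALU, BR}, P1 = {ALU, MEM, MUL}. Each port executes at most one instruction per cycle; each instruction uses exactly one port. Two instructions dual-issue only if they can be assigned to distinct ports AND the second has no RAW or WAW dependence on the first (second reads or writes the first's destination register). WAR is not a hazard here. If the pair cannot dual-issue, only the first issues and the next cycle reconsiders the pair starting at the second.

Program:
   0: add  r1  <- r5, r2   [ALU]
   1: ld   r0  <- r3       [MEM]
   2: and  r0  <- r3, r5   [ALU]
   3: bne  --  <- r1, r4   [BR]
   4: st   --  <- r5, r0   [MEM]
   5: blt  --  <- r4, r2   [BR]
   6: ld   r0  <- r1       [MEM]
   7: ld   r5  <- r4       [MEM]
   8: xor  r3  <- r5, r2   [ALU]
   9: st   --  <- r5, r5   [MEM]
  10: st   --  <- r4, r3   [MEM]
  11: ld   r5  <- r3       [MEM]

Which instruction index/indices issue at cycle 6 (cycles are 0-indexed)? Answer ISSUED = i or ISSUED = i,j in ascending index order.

  cy0 -> i0,i1 (add.ALU;ld.MEM) pair
  cy1 -> i2,i3 (and.ALU;bne.BR) pair
  cy2 -> i4,i5 (st.MEM;blt.BR) pair
  cy3 -> i6 (ld.MEM) no-port MEM/MEM
  cy4 -> i7 (ld.MEM) RAW r5
  cy5 -> i8,i9 (xor.ALU;st.MEM) pair
  cy6 -> i10 (st.MEM) no-port MEM/MEM
  cy7 -> i11 (ld.MEM) tail

ISSUED = 10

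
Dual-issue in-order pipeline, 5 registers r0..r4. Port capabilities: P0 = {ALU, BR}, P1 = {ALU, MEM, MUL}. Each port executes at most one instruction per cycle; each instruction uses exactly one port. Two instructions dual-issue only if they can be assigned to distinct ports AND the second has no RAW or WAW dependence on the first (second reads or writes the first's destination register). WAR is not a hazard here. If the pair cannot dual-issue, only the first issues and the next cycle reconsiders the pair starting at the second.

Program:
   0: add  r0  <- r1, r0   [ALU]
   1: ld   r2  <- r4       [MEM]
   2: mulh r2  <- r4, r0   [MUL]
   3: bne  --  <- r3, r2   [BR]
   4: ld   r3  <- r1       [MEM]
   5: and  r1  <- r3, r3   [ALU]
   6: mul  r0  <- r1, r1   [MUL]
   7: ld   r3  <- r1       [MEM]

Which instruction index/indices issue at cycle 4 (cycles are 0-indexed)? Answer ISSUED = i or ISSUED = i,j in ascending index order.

[0] i0+i1  add.ALU/ld.MEM  -- dual
[1] i2  mulh.MUL  -- RAW r2
[2] i3+i4  bne.BR/ld.MEM  -- dual
[3] i5  and.ALU  -- RAW r1
[4] i6  mul.MUL  -- no-port MUL/MEM
[5] i7  ld.MEM  -- tail

ISSUED = 6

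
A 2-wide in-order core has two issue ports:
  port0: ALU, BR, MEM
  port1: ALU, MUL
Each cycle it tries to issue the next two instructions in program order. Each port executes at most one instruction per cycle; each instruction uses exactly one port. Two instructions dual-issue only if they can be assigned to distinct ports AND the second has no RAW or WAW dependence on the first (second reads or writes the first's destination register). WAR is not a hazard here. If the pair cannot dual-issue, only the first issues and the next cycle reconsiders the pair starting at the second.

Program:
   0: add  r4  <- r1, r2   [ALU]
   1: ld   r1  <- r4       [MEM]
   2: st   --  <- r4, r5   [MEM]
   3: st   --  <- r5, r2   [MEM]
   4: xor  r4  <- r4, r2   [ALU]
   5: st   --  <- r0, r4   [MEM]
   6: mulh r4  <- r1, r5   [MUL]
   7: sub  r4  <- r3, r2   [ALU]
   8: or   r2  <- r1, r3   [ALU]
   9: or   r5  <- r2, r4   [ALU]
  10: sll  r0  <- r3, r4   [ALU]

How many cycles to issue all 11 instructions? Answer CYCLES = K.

  cy0 -> i0 (add) RAW r4
  cy1 -> i1 (ld) no-port MEM/MEM
  cy2 -> i2 (st) no-port MEM/MEM
  cy3 -> i3&i4 (st+xor) dual
  cy4 -> i5&i6 (st+mulh) dual
  cy5 -> i7&i8 (sub+or) dual
  cy6 -> i9&i10 (or+sll) dual

CYCLES = 7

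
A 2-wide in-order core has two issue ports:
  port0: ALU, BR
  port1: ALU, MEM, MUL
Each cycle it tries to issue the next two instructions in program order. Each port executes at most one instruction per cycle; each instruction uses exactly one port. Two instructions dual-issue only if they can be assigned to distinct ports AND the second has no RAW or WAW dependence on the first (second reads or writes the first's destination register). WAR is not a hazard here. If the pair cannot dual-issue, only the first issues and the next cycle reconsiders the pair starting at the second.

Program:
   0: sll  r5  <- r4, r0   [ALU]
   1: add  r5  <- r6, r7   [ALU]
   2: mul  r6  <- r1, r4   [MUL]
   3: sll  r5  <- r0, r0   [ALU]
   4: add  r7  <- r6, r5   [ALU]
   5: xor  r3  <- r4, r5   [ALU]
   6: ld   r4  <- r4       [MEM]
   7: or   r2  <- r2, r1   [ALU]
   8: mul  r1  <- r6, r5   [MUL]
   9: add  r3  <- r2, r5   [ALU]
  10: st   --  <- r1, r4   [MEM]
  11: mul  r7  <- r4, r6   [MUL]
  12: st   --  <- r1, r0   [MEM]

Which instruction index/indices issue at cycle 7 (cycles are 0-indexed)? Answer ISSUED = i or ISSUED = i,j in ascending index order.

  cy0 -> i0 (sll) WAW r5
  cy1 -> i1/i2 (add mul) pair
  cy2 -> i3 (sll) RAW r5
  cy3 -> i4/i5 (add xor) pair
  cy4 -> i6/i7 (ld or) pair
  cy5 -> i8/i9 (mul add) pair
  cy6 -> i10 (st) no-port MEM/MUL
  cy7 -> i11 (mul) no-port MUL/MEM
  cy8 -> i12 (st) tail

ISSUED = 11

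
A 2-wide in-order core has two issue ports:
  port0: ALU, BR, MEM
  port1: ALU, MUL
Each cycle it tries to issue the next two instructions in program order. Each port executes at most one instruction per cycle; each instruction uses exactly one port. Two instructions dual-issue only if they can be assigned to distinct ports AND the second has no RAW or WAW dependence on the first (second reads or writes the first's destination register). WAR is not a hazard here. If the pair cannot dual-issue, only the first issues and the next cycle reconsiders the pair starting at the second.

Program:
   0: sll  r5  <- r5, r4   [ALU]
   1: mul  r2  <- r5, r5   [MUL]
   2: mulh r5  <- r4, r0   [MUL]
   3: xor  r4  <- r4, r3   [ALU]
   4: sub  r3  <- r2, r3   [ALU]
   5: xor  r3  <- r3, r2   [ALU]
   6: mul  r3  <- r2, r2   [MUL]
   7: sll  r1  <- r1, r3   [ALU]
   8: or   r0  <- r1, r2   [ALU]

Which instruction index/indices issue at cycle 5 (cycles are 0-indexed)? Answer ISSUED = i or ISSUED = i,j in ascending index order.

ISSUED = 6

c0: i0 sll  RAW r5
c1: i1 mul  no-port MUL/MUL
c2: i2&i3 mulh/xor  pair
c3: i4 sub  RAW+WAW r3
c4: i5 xor  WAW r3
c5: i6 mul  RAW r3
c6: i7 sll  RAW r1
c7: i8 or  tail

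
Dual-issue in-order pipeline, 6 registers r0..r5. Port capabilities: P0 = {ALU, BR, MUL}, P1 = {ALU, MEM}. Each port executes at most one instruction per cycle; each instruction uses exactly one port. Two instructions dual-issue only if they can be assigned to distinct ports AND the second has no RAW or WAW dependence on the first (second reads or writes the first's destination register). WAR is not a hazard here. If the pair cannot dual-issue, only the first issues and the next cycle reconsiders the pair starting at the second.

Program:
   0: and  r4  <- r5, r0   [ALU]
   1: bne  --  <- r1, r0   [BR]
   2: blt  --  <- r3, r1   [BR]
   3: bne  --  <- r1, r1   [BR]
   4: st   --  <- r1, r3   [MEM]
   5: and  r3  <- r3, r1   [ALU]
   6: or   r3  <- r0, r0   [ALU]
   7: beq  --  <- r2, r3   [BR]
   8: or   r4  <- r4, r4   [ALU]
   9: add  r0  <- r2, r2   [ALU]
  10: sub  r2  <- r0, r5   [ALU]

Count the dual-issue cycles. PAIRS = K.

#0 head=0: and.ALU;bne.BR i0&i1 dual
#1 head=2: blt.BR i2 no-port BR/BR
#2 head=3: bne.BR;st.MEM i3&i4 dual
#3 head=5: and.ALU i5 WAW r3
#4 head=6: or.ALU i6 RAW r3
#5 head=7: beq.BR;or.ALU i7&i8 dual
#6 head=9: add.ALU i9 RAW r0
#7 head=10: sub.ALU i10 tail

PAIRS = 3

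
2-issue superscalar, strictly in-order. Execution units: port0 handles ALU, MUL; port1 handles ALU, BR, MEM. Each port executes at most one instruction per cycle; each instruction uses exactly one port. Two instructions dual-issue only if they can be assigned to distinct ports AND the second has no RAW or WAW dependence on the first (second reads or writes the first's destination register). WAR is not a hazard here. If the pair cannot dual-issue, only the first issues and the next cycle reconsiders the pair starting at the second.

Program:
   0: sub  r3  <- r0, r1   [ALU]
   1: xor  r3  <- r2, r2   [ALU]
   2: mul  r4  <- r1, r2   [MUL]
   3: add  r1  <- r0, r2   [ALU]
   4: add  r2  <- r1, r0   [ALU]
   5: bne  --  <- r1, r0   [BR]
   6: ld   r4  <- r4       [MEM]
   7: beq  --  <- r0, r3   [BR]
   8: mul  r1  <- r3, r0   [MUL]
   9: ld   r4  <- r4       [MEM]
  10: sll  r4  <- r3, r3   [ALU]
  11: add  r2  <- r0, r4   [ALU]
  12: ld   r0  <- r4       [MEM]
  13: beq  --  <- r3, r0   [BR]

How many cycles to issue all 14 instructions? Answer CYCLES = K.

CYCLES = 10

t=0 i0:sub ; WAW r3
t=1 i1/i2:xor;mul ; dual
t=2 i3:add ; RAW r1
t=3 i4/i5:add;bne ; dual
t=4 i6:ld ; no-port MEM/BR
t=5 i7/i8:beq;mul ; dual
t=6 i9:ld ; WAW r4
t=7 i10:sll ; RAW r4
t=8 i11/i12:add;ld ; dual
t=9 i13:beq ; tail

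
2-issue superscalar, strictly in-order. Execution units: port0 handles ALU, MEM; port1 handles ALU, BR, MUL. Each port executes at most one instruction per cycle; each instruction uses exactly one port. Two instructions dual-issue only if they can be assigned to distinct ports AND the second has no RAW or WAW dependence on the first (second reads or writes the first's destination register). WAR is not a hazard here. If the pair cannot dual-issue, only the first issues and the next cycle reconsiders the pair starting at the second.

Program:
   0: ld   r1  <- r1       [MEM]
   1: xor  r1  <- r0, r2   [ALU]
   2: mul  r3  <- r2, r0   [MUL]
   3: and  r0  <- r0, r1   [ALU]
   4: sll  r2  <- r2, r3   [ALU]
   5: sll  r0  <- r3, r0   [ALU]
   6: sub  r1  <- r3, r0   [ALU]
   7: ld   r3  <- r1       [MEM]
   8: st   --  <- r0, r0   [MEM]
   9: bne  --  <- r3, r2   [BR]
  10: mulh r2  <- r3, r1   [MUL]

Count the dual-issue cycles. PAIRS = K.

PAIRS = 3

t=0 i0:ld.MEM ; WAW r1
t=1 i1,i2:xor.ALU mul.MUL ; 2-wide
t=2 i3,i4:and.ALU sll.ALU ; 2-wide
t=3 i5:sll.ALU ; RAW r0
t=4 i6:sub.ALU ; RAW r1
t=5 i7:ld.MEM ; no-port MEM/MEM
t=6 i8,i9:st.MEM bne.BR ; 2-wide
t=7 i10:mulh.MUL ; tail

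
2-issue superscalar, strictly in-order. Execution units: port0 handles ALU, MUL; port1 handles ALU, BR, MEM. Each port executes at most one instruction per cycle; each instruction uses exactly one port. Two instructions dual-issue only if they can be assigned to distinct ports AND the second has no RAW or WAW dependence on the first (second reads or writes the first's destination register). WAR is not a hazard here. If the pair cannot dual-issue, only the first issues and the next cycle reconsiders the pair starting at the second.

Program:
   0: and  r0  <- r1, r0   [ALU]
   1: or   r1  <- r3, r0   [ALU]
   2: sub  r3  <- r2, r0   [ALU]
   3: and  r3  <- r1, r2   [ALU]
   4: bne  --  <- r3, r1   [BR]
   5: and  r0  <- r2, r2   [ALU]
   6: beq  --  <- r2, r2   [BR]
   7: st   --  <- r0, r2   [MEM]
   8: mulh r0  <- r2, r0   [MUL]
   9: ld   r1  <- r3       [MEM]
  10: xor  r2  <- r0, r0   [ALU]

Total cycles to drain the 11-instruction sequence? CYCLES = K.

[0] i0  and.ALU  -- RAW r0
[1] i1+i2  or.ALU;sub.ALU  -- pair
[2] i3  and.ALU  -- RAW r3
[3] i4+i5  bne.BR;and.ALU  -- pair
[4] i6  beq.BR  -- no-port BR/MEM
[5] i7+i8  st.MEM;mulh.MUL  -- pair
[6] i9+i10  ld.MEM;xor.ALU  -- pair

CYCLES = 7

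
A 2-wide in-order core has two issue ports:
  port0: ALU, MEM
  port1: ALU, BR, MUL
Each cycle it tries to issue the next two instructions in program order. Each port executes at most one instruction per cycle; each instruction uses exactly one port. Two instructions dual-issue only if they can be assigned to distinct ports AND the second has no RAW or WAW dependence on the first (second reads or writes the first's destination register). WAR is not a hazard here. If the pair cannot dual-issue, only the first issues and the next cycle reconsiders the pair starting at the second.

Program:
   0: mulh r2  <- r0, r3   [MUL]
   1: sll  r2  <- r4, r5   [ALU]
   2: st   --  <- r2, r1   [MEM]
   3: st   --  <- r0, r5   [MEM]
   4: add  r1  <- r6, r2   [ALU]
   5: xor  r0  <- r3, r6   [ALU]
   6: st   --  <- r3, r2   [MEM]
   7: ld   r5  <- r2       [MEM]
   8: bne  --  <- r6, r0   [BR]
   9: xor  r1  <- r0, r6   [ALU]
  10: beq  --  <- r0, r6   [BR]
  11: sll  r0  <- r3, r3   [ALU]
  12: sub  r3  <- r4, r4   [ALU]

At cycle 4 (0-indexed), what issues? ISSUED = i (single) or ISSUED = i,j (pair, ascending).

  cy0 -> i0 (mulh.MUL) WAW r2
  cy1 -> i1 (sll.ALU) RAW r2
  cy2 -> i2 (st.MEM) no-port MEM/MEM
  cy3 -> i3&i4 (st.MEM/add.ALU) pair
  cy4 -> i5&i6 (xor.ALU/st.MEM) pair
  cy5 -> i7&i8 (ld.MEM/bne.BR) pair
  cy6 -> i9&i10 (xor.ALU/beq.BR) pair
  cy7 -> i11&i12 (sll.ALU/sub.ALU) pair

ISSUED = 5,6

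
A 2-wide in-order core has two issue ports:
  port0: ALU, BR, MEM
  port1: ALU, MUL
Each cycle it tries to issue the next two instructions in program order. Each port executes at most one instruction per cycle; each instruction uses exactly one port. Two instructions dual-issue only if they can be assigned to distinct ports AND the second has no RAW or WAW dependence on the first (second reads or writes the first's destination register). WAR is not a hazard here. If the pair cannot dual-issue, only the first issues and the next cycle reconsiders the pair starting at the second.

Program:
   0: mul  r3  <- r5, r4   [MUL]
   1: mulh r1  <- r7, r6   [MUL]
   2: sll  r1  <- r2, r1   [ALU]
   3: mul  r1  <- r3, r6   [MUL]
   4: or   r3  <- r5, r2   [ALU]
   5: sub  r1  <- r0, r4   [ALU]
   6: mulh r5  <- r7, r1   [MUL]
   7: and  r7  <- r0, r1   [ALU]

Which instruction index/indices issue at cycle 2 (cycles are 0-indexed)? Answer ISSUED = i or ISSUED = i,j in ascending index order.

#0 head=0: mul i0 no-port MUL/MUL
#1 head=1: mulh i1 RAW+WAW r1
#2 head=2: sll i2 WAW r1
#3 head=3: mul/or i3+i4 2-wide
#4 head=5: sub i5 RAW r1
#5 head=6: mulh/and i6+i7 2-wide

ISSUED = 2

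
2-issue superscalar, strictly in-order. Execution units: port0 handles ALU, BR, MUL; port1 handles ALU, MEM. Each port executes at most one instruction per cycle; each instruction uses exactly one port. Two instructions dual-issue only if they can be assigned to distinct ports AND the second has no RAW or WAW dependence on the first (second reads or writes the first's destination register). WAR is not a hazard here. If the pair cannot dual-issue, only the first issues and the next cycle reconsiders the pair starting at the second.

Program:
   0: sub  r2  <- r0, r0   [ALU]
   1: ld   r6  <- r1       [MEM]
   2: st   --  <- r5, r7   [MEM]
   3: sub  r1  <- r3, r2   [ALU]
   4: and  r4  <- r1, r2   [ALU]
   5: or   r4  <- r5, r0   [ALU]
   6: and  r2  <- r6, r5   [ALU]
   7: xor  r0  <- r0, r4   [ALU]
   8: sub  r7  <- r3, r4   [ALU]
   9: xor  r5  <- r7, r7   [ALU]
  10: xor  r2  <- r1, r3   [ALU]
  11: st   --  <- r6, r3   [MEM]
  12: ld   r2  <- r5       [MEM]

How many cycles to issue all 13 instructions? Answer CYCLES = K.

#0 head=0: sub/ld i0/i1 pair
#1 head=2: st/sub i2/i3 pair
#2 head=4: and i4 WAW r4
#3 head=5: or/and i5/i6 pair
#4 head=7: xor/sub i7/i8 pair
#5 head=9: xor/xor i9/i10 pair
#6 head=11: st i11 no-port MEM/MEM
#7 head=12: ld i12 tail

CYCLES = 8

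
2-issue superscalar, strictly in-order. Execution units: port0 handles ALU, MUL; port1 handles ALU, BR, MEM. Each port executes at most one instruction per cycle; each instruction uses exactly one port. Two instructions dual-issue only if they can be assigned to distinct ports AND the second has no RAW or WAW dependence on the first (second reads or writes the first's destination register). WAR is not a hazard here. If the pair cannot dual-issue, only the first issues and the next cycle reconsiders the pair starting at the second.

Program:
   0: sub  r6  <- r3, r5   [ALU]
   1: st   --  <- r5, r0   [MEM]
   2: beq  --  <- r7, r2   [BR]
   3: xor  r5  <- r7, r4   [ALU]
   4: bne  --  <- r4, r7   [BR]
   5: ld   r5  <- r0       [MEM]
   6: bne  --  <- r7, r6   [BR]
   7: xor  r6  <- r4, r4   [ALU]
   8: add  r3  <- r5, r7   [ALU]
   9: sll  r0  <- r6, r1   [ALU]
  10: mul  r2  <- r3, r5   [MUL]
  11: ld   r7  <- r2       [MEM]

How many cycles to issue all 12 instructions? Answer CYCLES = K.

c0: i0&i1 sub;st  pair
c1: i2&i3 beq;xor  pair
c2: i4 bne  no-port BR/MEM
c3: i5 ld  no-port MEM/BR
c4: i6&i7 bne;xor  pair
c5: i8&i9 add;sll  pair
c6: i10 mul  RAW r2
c7: i11 ld  tail

CYCLES = 8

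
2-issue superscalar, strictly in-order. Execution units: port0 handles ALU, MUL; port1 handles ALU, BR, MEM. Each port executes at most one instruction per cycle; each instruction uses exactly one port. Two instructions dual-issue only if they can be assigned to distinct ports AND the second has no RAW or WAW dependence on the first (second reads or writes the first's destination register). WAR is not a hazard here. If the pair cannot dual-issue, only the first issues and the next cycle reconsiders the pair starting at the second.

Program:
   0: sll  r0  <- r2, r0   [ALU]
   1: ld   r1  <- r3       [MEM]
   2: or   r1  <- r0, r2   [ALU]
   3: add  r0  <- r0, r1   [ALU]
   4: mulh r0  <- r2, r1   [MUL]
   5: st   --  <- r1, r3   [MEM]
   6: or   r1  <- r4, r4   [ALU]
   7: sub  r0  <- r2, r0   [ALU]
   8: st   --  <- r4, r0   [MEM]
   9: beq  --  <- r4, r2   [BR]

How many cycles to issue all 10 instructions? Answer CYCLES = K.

CYCLES = 7

0. sll;ld @i0,i1  | 2-wide
1. or @i2  | RAW r1
2. add @i3  | WAW r0
3. mulh;st @i4,i5  | 2-wide
4. or;sub @i6,i7  | 2-wide
5. st @i8  | no-port MEM/BR
6. beq @i9  | tail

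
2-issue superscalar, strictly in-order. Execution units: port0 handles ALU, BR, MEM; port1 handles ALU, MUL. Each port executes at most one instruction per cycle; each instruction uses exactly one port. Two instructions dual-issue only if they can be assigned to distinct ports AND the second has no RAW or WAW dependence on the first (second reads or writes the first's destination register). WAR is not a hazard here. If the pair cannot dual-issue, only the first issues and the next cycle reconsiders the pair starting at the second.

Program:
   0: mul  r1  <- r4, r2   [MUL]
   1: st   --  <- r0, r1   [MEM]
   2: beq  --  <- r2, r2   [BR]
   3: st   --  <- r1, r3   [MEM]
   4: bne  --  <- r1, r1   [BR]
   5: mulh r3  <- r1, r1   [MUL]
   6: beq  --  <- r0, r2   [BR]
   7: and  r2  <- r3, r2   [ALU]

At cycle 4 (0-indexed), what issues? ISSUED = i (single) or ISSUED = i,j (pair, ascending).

ISSUED = 4,5

[0] i0  mul  -- RAW r1
[1] i1  st  -- no-port MEM/BR
[2] i2  beq  -- no-port BR/MEM
[3] i3  st  -- no-port MEM/BR
[4] i4/i5  bne;mulh  -- 2-wide
[5] i6/i7  beq;and  -- 2-wide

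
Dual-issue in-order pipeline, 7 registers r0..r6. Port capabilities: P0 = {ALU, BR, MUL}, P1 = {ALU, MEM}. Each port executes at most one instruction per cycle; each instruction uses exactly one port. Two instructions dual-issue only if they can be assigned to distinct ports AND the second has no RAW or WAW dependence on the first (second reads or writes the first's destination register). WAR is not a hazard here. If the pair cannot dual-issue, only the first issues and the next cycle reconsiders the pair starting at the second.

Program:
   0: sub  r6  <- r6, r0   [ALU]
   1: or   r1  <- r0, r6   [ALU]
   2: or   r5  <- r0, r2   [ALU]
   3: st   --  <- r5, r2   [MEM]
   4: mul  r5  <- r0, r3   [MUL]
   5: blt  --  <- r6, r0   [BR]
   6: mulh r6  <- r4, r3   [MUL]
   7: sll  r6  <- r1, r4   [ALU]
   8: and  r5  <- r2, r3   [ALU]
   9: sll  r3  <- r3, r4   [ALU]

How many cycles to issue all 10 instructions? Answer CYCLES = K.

c0: i0 sub  RAW r6
c1: i1,i2 or or  2-wide
c2: i3,i4 st mul  2-wide
c3: i5 blt  no-port BR/MUL
c4: i6 mulh  WAW r6
c5: i7,i8 sll and  2-wide
c6: i9 sll  tail

CYCLES = 7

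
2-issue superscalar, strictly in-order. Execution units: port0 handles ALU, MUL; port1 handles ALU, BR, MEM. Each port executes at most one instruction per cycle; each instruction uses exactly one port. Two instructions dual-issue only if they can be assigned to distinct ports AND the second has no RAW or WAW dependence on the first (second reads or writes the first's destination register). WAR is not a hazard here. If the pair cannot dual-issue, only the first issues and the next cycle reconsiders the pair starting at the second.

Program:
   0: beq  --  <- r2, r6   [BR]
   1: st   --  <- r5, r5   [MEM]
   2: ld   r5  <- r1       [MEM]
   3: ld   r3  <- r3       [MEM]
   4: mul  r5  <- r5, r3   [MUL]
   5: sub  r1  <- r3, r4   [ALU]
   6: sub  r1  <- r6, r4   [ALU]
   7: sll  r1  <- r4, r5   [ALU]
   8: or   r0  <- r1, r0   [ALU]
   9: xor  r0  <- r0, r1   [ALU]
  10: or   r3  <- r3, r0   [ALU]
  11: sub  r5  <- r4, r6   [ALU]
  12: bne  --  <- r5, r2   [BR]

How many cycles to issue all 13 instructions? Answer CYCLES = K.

[0] i0  beq  -- no-port BR/MEM
[1] i1  st  -- no-port MEM/MEM
[2] i2  ld  -- no-port MEM/MEM
[3] i3  ld  -- RAW r3
[4] i4+i5  mul/sub  -- 2-wide
[5] i6  sub  -- WAW r1
[6] i7  sll  -- RAW r1
[7] i8  or  -- RAW+WAW r0
[8] i9  xor  -- RAW r0
[9] i10+i11  or/sub  -- 2-wide
[10] i12  bne  -- tail

CYCLES = 11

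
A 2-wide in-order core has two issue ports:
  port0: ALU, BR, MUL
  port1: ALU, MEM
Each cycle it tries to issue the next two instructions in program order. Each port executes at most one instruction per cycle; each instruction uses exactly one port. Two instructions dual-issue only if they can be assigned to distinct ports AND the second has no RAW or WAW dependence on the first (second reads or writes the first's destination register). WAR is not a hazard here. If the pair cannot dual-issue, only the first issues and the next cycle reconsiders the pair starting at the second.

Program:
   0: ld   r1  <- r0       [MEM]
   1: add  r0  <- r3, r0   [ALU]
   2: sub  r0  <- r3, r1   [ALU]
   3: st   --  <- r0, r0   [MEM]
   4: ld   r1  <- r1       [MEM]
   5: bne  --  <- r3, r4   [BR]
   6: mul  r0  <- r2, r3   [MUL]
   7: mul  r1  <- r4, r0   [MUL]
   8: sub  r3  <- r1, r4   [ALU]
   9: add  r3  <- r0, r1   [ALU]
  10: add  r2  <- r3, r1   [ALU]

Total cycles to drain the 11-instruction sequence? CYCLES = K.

CYCLES = 9

0. ld+add @i0,i1  | 2-wide
1. sub @i2  | RAW r0
2. st @i3  | no-port MEM/MEM
3. ld+bne @i4,i5  | 2-wide
4. mul @i6  | no-port MUL/MUL
5. mul @i7  | RAW r1
6. sub @i8  | WAW r3
7. add @i9  | RAW r3
8. add @i10  | tail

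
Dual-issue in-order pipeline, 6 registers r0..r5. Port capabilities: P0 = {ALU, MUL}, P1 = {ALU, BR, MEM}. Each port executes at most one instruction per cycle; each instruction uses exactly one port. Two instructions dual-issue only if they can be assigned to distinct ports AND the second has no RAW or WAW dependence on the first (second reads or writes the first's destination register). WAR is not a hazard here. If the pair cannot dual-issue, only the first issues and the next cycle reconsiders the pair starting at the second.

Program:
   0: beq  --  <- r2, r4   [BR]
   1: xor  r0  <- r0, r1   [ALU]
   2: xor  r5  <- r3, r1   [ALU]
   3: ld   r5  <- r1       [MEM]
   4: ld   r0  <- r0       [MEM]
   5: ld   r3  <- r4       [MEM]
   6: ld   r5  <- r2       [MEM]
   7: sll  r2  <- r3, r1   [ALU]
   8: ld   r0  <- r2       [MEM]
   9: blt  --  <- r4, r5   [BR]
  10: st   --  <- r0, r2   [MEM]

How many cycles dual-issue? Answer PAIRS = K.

c0: i0,i1 beq/xor  dual
c1: i2 xor  WAW r5
c2: i3 ld  no-port MEM/MEM
c3: i4 ld  no-port MEM/MEM
c4: i5 ld  no-port MEM/MEM
c5: i6,i7 ld/sll  dual
c6: i8 ld  no-port MEM/BR
c7: i9 blt  no-port BR/MEM
c8: i10 st  tail

PAIRS = 2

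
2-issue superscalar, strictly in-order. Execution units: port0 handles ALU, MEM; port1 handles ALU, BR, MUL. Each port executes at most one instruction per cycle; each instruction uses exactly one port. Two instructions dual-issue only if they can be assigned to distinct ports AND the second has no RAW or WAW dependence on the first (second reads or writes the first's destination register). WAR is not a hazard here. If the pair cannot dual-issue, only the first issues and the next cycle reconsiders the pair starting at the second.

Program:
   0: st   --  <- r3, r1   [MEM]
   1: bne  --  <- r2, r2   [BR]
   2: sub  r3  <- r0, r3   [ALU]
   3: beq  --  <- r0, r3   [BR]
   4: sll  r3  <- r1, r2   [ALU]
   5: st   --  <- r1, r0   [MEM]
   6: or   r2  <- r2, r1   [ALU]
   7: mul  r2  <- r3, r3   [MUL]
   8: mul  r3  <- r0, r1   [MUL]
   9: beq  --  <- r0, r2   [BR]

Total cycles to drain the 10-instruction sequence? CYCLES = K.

#0 head=0: st.MEM/bne.BR i0/i1 pair
#1 head=2: sub.ALU i2 RAW r3
#2 head=3: beq.BR/sll.ALU i3/i4 pair
#3 head=5: st.MEM/or.ALU i5/i6 pair
#4 head=7: mul.MUL i7 no-port MUL/MUL
#5 head=8: mul.MUL i8 no-port MUL/BR
#6 head=9: beq.BR i9 tail

CYCLES = 7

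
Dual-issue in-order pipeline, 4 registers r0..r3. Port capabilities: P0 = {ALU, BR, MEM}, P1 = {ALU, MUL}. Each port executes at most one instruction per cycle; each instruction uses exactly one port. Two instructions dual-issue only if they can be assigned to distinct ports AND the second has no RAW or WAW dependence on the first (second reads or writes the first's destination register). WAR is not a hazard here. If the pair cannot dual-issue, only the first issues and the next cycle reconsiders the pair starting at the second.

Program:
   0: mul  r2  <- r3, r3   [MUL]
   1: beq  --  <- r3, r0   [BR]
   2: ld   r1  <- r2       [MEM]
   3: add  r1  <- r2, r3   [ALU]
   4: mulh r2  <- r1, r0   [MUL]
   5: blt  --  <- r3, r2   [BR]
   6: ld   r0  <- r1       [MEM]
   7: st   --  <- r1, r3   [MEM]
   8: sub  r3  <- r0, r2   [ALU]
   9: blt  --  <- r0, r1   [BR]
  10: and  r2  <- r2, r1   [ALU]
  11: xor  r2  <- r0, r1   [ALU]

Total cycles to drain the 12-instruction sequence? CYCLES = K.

CYCLES = 9

t=0 i0&i1:mul+beq ; pair
t=1 i2:ld ; WAW r1
t=2 i3:add ; RAW r1
t=3 i4:mulh ; RAW r2
t=4 i5:blt ; no-port BR/MEM
t=5 i6:ld ; no-port MEM/MEM
t=6 i7&i8:st+sub ; pair
t=7 i9&i10:blt+and ; pair
t=8 i11:xor ; tail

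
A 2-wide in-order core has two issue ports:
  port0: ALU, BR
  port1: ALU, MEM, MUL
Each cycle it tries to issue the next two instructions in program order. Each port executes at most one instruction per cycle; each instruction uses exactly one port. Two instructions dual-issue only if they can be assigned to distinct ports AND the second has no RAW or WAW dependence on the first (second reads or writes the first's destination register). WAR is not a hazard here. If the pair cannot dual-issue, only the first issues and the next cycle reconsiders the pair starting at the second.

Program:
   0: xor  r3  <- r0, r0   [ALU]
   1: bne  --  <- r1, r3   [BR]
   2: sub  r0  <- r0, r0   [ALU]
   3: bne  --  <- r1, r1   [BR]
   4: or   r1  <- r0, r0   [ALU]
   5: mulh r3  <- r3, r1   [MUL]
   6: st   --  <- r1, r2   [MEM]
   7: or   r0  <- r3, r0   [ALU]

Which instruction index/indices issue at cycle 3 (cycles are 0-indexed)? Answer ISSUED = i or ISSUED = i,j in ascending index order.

t=0 i0:xor.ALU ; RAW r3
t=1 i1&i2:bne.BR sub.ALU ; dual
t=2 i3&i4:bne.BR or.ALU ; dual
t=3 i5:mulh.MUL ; no-port MUL/MEM
t=4 i6&i7:st.MEM or.ALU ; dual

ISSUED = 5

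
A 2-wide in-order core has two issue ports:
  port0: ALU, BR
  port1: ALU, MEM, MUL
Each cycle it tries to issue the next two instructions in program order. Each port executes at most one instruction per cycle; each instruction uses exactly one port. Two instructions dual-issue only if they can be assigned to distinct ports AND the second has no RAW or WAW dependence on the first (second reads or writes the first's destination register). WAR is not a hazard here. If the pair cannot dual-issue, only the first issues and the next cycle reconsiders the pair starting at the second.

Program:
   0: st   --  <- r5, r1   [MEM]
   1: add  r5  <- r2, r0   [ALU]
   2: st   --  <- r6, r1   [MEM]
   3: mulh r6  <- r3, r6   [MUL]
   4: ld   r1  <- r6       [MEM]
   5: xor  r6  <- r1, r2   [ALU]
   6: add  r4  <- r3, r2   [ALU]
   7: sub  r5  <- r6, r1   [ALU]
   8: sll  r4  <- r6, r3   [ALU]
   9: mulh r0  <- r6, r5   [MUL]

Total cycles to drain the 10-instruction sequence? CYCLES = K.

CYCLES = 7

t=0 i0/i1:st/add ; 2-wide
t=1 i2:st ; no-port MEM/MUL
t=2 i3:mulh ; no-port MUL/MEM
t=3 i4:ld ; RAW r1
t=4 i5/i6:xor/add ; 2-wide
t=5 i7/i8:sub/sll ; 2-wide
t=6 i9:mulh ; tail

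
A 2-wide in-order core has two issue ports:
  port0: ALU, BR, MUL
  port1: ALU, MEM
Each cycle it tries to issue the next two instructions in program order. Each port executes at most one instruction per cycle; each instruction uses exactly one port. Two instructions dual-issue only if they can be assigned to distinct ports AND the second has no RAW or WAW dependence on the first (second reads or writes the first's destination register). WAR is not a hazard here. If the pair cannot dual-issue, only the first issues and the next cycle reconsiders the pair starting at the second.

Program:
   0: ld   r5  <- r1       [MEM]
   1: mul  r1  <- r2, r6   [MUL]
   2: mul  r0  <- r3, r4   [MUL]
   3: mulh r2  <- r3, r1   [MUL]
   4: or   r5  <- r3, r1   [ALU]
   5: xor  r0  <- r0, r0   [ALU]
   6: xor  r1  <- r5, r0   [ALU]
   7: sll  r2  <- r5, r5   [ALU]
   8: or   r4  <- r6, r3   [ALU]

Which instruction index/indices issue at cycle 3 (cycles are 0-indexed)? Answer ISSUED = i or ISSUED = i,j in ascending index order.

t=0 i0/i1:ld.MEM/mul.MUL ; pair
t=1 i2:mul.MUL ; no-port MUL/MUL
t=2 i3/i4:mulh.MUL/or.ALU ; pair
t=3 i5:xor.ALU ; RAW r0
t=4 i6/i7:xor.ALU/sll.ALU ; pair
t=5 i8:or.ALU ; tail

ISSUED = 5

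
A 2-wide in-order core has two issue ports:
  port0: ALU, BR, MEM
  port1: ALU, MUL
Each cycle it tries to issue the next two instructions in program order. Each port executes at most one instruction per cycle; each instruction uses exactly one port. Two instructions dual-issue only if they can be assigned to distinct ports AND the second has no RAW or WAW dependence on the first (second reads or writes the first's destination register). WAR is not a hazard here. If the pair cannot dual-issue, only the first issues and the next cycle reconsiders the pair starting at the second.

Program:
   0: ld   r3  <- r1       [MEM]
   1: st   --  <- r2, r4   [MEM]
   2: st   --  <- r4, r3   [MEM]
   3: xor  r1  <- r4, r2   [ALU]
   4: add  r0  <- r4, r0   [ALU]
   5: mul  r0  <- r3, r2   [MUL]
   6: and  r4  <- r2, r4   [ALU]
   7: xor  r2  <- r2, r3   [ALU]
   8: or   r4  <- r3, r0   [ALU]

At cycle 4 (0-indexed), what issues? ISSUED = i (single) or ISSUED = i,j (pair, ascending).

#0 head=0: ld i0 no-port MEM/MEM
#1 head=1: st i1 no-port MEM/MEM
#2 head=2: st/xor i2/i3 pair
#3 head=4: add i4 WAW r0
#4 head=5: mul/and i5/i6 pair
#5 head=7: xor/or i7/i8 pair

ISSUED = 5,6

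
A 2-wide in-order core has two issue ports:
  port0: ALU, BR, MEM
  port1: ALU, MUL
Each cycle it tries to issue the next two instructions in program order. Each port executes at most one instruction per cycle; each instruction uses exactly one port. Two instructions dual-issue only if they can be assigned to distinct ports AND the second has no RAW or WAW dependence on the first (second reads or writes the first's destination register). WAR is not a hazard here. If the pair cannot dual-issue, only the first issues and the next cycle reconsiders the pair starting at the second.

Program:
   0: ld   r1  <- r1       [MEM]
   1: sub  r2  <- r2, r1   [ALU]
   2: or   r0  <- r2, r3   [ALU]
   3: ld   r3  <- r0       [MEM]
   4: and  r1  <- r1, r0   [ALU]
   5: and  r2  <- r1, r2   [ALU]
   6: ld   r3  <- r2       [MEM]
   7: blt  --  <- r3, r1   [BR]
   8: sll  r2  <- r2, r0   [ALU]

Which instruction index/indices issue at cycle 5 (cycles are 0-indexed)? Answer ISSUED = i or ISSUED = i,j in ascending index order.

ISSUED = 6

#0 head=0: ld.MEM i0 RAW r1
#1 head=1: sub.ALU i1 RAW r2
#2 head=2: or.ALU i2 RAW r0
#3 head=3: ld.MEM/and.ALU i3+i4 pair
#4 head=5: and.ALU i5 RAW r2
#5 head=6: ld.MEM i6 no-port MEM/BR
#6 head=7: blt.BR/sll.ALU i7+i8 pair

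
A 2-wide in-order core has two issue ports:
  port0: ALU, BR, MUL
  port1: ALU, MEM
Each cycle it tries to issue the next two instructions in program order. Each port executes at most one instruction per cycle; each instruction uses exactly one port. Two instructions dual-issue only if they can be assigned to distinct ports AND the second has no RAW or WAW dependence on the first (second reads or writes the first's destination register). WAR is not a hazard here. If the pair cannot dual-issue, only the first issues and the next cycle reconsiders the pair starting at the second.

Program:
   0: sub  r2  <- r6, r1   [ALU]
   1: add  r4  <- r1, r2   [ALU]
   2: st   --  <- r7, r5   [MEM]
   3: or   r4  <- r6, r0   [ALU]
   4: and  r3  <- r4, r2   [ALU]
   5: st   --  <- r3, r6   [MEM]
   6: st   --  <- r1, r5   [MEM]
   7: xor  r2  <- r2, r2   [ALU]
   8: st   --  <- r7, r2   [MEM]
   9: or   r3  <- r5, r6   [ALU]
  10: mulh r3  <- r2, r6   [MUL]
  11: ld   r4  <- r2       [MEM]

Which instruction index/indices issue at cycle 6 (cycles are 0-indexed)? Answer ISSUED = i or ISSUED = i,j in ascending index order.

[0] i0  sub.ALU  -- RAW r2
[1] i1/i2  add.ALU+st.MEM  -- 2-wide
[2] i3  or.ALU  -- RAW r4
[3] i4  and.ALU  -- RAW r3
[4] i5  st.MEM  -- no-port MEM/MEM
[5] i6/i7  st.MEM+xor.ALU  -- 2-wide
[6] i8/i9  st.MEM+or.ALU  -- 2-wide
[7] i10/i11  mulh.MUL+ld.MEM  -- 2-wide

ISSUED = 8,9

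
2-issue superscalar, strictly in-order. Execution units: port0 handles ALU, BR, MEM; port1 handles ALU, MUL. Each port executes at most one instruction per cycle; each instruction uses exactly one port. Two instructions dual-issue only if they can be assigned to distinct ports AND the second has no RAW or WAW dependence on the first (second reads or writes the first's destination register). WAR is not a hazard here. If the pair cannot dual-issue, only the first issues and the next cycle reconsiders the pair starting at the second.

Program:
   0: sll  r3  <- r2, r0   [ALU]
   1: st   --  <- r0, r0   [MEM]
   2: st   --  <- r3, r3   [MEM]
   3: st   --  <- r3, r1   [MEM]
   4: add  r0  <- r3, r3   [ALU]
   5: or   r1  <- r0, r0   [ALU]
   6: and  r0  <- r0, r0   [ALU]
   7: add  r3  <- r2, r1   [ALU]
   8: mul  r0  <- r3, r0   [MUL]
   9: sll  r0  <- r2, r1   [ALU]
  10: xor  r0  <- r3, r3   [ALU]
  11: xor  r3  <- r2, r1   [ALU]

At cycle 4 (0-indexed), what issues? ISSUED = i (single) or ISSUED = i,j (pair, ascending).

ISSUED = 7

t=0 i0/i1:sll.ALU/st.MEM ; pair
t=1 i2:st.MEM ; no-port MEM/MEM
t=2 i3/i4:st.MEM/add.ALU ; pair
t=3 i5/i6:or.ALU/and.ALU ; pair
t=4 i7:add.ALU ; RAW r3
t=5 i8:mul.MUL ; WAW r0
t=6 i9:sll.ALU ; WAW r0
t=7 i10/i11:xor.ALU/xor.ALU ; pair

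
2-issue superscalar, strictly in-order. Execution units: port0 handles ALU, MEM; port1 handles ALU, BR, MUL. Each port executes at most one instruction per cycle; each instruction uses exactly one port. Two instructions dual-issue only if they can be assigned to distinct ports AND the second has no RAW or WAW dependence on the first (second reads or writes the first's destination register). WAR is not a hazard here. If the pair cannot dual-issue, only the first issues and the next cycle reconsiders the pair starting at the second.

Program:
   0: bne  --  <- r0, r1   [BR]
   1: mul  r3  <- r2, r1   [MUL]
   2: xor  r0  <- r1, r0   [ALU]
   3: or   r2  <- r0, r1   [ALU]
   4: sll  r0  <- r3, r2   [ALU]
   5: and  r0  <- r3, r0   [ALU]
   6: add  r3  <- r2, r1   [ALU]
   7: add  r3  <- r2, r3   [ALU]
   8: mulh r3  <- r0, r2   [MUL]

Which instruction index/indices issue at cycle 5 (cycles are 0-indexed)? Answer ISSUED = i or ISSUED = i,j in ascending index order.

ISSUED = 7

0. bne @i0  | no-port BR/MUL
1. mul/xor @i1/i2  | dual
2. or @i3  | RAW r2
3. sll @i4  | RAW+WAW r0
4. and/add @i5/i6  | dual
5. add @i7  | WAW r3
6. mulh @i8  | tail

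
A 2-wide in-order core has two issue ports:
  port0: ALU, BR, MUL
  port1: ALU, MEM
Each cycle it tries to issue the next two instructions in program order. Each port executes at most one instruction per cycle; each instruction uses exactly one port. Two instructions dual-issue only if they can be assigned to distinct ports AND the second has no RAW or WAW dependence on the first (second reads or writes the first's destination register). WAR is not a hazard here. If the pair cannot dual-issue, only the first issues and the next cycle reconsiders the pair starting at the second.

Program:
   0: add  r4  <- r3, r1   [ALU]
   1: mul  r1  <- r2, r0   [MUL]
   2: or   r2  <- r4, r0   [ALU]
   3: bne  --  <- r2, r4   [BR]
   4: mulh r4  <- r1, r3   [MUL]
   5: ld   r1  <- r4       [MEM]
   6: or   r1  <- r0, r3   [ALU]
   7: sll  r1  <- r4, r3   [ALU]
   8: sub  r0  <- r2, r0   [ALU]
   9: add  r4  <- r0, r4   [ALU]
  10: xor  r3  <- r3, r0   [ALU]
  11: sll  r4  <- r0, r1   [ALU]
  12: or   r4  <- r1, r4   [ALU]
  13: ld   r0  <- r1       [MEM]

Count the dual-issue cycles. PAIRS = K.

[0] i0/i1  add.ALU mul.MUL  -- dual
[1] i2  or.ALU  -- RAW r2
[2] i3  bne.BR  -- no-port BR/MUL
[3] i4  mulh.MUL  -- RAW r4
[4] i5  ld.MEM  -- WAW r1
[5] i6  or.ALU  -- WAW r1
[6] i7/i8  sll.ALU sub.ALU  -- dual
[7] i9/i10  add.ALU xor.ALU  -- dual
[8] i11  sll.ALU  -- RAW+WAW r4
[9] i12/i13  or.ALU ld.MEM  -- dual

PAIRS = 4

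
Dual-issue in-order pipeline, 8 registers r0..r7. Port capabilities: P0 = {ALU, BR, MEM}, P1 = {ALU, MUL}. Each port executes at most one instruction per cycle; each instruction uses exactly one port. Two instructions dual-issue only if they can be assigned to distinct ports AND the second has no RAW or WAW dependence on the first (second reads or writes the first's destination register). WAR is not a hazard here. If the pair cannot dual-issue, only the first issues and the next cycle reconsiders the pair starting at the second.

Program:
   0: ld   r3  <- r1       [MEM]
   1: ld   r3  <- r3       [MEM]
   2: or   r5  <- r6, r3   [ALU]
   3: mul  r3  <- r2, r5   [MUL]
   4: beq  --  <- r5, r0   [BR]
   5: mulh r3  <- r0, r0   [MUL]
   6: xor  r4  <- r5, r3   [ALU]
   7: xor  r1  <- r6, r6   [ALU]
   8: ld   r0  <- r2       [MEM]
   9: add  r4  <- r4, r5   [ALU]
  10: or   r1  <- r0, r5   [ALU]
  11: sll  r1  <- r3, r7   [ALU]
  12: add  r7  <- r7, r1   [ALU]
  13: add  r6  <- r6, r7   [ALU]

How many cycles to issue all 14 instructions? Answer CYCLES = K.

  cy0 -> i0 (ld) no-port MEM/MEM
  cy1 -> i1 (ld) RAW r3
  cy2 -> i2 (or) RAW r5
  cy3 -> i3&i4 (mul/beq) 2-wide
  cy4 -> i5 (mulh) RAW r3
  cy5 -> i6&i7 (xor/xor) 2-wide
  cy6 -> i8&i9 (ld/add) 2-wide
  cy7 -> i10 (or) WAW r1
  cy8 -> i11 (sll) RAW r1
  cy9 -> i12 (add) RAW r7
  cy10 -> i13 (add) tail

CYCLES = 11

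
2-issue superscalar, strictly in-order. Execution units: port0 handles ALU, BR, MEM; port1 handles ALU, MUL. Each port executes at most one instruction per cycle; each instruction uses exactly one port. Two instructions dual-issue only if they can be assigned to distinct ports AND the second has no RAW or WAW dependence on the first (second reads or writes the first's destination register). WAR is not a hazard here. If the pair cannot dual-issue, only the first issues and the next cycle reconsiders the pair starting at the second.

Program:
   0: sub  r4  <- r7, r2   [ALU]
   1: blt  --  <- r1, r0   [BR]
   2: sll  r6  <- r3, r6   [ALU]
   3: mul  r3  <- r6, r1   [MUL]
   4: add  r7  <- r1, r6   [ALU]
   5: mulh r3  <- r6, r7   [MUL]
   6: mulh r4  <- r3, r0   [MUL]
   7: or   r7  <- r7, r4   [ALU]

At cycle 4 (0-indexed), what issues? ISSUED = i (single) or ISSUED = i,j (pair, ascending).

t=0 i0&i1:sub.ALU+blt.BR ; dual
t=1 i2:sll.ALU ; RAW r6
t=2 i3&i4:mul.MUL+add.ALU ; dual
t=3 i5:mulh.MUL ; no-port MUL/MUL
t=4 i6:mulh.MUL ; RAW r4
t=5 i7:or.ALU ; tail

ISSUED = 6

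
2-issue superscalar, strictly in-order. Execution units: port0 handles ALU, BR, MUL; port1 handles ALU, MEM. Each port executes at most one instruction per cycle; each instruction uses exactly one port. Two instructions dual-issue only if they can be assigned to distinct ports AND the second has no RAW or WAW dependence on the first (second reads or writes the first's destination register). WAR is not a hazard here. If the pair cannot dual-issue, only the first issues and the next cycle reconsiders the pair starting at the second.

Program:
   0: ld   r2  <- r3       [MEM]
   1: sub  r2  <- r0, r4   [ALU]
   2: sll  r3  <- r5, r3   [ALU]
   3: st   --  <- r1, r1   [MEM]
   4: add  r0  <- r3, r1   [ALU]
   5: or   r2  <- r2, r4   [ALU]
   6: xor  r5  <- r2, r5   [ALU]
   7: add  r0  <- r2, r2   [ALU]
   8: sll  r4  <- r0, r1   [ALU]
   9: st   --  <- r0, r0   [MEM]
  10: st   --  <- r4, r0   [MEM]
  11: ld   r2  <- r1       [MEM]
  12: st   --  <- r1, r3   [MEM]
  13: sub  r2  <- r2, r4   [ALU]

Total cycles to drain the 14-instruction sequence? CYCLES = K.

CYCLES = 9

  cy0 -> i0 (ld.MEM) WAW r2
  cy1 -> i1,i2 (sub.ALU+sll.ALU) dual
  cy2 -> i3,i4 (st.MEM+add.ALU) dual
  cy3 -> i5 (or.ALU) RAW r2
  cy4 -> i6,i7 (xor.ALU+add.ALU) dual
  cy5 -> i8,i9 (sll.ALU+st.MEM) dual
  cy6 -> i10 (st.MEM) no-port MEM/MEM
  cy7 -> i11 (ld.MEM) no-port MEM/MEM
  cy8 -> i12,i13 (st.MEM+sub.ALU) dual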